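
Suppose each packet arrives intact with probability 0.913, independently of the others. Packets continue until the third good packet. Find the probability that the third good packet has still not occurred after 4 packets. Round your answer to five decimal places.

Needing more than 4 packets ⇔ fewer than 3 successes in the first 4. With X ~ Binomial(4, 0.913), P(Y > 4) = P(X ≤ 2).
  k=0: C(4,0)·0.913^0·0.087^4 = 0.0000573
  k=1: C(4,1)·0.913^1·0.087^3 = 0.0024049
  k=2: C(4,2)·0.913^2·0.087^2 = 0.0378557
P(X ≤ 2) = 0.0403178

0.04032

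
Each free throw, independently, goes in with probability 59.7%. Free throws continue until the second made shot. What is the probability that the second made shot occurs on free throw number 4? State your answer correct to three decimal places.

0.174

Y = trial on which the second success occurs; negative binomial, r=2, p=0.597.
P(Y=4) = C(3,1) · p^2 · (1−p)^2
= 3 · 0.35641 · 0.16241 = 0.17365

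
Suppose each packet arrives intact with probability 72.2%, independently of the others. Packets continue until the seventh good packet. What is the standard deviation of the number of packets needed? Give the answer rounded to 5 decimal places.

Y = total packets until the seventh success; negative binomial with r=7, p=0.722.
SD(Y) = √[r(1−p)/p²] = √(3.7330898) = 1.9321206

1.93212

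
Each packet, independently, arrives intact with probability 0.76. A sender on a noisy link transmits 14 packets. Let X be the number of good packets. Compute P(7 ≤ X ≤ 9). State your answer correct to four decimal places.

0.2218

X ~ Binomial(14, 0.76); P(7 ≤ X ≤ 9) = Σ C(14,k) p^k (1−p)^(14−k) over k:
  k=7: C(14,7)·0.76^7·0.24^7 = 0.023053
  k=8: C(14,8)·0.76^8·0.24^6 = 0.063875
  k=9: C(14,9)·0.76^9·0.24^5 = 0.134847
Total = 0.221775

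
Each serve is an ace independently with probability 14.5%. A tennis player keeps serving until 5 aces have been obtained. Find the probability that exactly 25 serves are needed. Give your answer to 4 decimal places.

0.0297

Y = trial on which the fifth success occurs; negative binomial, r=5, p=0.145.
P(Y=25) = C(24,4) · p^5 · (1−p)^20
= 10626 · 6.4097e-05 · 0.043584 = 0.029685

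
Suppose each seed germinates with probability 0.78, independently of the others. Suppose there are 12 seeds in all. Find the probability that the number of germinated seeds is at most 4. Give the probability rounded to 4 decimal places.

0.0011

X ~ Binomial(12, 0.78); P(X ≤ 4) = Σ C(12,k) p^k (1−p)^(12−k) over k:
  k=0: C(12,0)·0.78^0·0.22^12 = 0.000000
  k=1: C(12,1)·0.78^1·0.22^11 = 0.000001
  k=2: C(12,2)·0.78^2·0.22^10 = 0.000011
  k=3: C(12,3)·0.78^3·0.22^9 = 0.000126
  k=4: C(12,4)·0.78^4·0.22^8 = 0.001005
Total = 0.001143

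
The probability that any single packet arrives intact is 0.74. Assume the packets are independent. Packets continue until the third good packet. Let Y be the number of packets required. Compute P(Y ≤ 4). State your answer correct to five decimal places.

0.72130

Finishing within 4 packets ⇔ at least 3 successes in the first 4. With X ~ Binomial(4, 0.74), P(Y ≤ 4) = 1 − P(X ≤ 2).
  k=0: C(4,0)·0.74^0·0.26^4 = 0.0045698
  k=1: C(4,1)·0.74^1·0.26^3 = 0.0520250
  k=2: C(4,2)·0.74^2·0.26^2 = 0.2221066
1 − 0.2787013 = 0.7212987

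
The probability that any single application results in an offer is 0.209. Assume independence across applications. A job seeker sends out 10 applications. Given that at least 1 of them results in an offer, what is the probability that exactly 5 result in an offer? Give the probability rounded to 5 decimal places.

0.03442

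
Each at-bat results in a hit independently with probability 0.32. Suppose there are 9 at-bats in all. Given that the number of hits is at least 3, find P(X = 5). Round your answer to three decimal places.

0.153

X ~ Binomial(9, 0.32). Want P(X=5 | X≥3) = P(X=5) / P(X≥3).
P(X=5) = C(9,5)·0.32^5·0.68^4 = 0.09040
P(X≥3) = 1 − 0.03109 − 0.13166 − 0.24784 = 0.58941
Ratio = 0.09040 / 0.58941 = 0.15337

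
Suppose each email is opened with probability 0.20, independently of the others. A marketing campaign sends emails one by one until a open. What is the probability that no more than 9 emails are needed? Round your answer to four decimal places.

Y = number of emails to the first success; geometric, p = 0.20.
P(Y ≤ 9) = 1 − (1−p)^9 = 1 − 0.134218 = 0.865782

0.8658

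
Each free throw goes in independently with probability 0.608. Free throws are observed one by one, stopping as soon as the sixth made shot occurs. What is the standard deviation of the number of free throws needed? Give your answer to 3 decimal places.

Y = total free throws until the sixth success; negative binomial with r=6, p=0.608.
SD(Y) = √[r(1−p)/p²] = √(6.36253) = 2.52241

2.522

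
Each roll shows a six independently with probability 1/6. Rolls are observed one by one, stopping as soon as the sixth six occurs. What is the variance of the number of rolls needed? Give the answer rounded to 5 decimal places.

180.00000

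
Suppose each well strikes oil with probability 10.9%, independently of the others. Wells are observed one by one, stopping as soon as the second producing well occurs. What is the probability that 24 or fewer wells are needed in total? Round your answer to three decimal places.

0.753

Finishing within 24 wells ⇔ at least 2 successes in the first 24. With X ~ Binomial(24, 0.109), P(Y ≤ 24) = 1 − P(X ≤ 1).
  k=0: C(24,0)·0.109^0·0.891^24 = 0.06267
  k=1: C(24,1)·0.109^1·0.891^23 = 0.18400
1 − 0.24667 = 0.75333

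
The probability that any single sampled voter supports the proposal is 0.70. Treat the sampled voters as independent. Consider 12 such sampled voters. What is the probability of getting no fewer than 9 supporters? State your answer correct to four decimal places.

0.4925

X ~ Binomial(12, 0.70); P(X ≥ 9) = Σ C(12,k) p^k (1−p)^(12−k) over k:
  k=9: C(12,9)·0.70^9·0.30^3 = 0.239700
  k=10: C(12,10)·0.70^10·0.30^2 = 0.167790
  k=11: C(12,11)·0.70^11·0.30^1 = 0.071184
  k=12: C(12,12)·0.70^12·0.30^0 = 0.013841
Total = 0.492516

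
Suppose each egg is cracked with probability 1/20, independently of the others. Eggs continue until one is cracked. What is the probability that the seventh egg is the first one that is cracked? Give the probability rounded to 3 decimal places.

Geometric (trials to first success), p = 0.05.
P(Y = 7) = (1−p)^6 · p = 0.73509 · 0.05 = 0.03675

0.037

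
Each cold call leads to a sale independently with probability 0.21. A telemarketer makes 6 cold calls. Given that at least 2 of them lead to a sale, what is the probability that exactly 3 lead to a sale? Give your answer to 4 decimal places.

0.2473

X ~ Binomial(6, 0.21). Want P(X=3 | X≥2) = P(X=3) / P(X≥2).
P(X=3) = C(6,3)·0.21^3·0.79^3 = 0.091321
P(X≥2) = 1 − 0.243087 − 0.387709 = 0.369203
Ratio = 0.091321 / 0.369203 = 0.247345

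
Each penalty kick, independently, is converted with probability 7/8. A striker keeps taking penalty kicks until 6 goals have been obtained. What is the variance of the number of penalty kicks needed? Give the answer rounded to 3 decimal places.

0.980

Y = total penalty kicks until the sixth success; negative binomial with r=6, p=0.875.
Var(Y) = r(1−p)/p² = 6·0.125 / 0.875² = 0.97959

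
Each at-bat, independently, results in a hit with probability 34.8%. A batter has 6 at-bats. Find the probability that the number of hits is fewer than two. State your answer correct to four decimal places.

0.3228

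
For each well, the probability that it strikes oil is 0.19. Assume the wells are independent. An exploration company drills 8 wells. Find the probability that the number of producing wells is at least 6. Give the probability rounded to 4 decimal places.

X ~ Binomial(8, 0.19); P(X ≥ 6) = Σ C(8,k) p^k (1−p)^(8−k) over k:
  k=6: C(8,6)·0.19^6·0.81^2 = 0.000864
  k=7: C(8,7)·0.19^7·0.81^1 = 0.000058
  k=8: C(8,8)·0.19^8·0.81^0 = 0.000002
Total = 0.000924

0.0009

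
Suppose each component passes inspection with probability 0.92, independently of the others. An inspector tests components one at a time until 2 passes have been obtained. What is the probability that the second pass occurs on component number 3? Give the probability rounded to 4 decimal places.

0.1354

Y = trial on which the second success occurs; negative binomial, r=2, p=0.92.
P(Y=3) = C(2,1) · p^2 · (1−p)^1
= 2 · 0.8464 · 0.08 = 0.135424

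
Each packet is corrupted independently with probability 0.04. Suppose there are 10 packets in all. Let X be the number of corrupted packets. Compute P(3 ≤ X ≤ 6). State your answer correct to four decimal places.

X ~ Binomial(10, 0.04); P(3 ≤ X ≤ 6) = Σ C(10,k) p^k (1−p)^(10−k) over k:
  k=3: C(10,3)·0.04^3·0.96^7 = 0.005771
  k=4: C(10,4)·0.04^4·0.96^6 = 0.000421
  k=5: C(10,5)·0.04^5·0.96^5 = 0.000021
  k=6: C(10,6)·0.04^6·0.96^4 = 0.000001
Total = 0.006214

0.0062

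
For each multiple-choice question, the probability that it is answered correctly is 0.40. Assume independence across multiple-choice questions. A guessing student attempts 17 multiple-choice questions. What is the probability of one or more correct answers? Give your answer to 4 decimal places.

P(at least one) = 1 − P(none) = 1 − (1 − 0.40)^17
= 1 − 0.000169 = 0.999831

0.9998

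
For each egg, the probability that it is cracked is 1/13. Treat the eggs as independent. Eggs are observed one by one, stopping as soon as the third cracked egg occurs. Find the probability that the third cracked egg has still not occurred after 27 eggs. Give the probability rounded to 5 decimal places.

Needing more than 27 eggs ⇔ fewer than 3 successes in the first 27. With X ~ Binomial(27, 0.076923), P(Y > 27) = P(X ≤ 2).
  k=0: C(27,0)·0.076923^0·0.923077^27 = 0.1151922
  k=1: C(27,1)·0.076923^1·0.923077^26 = 0.2591825
  k=2: C(27,2)·0.076923^2·0.923077^25 = 0.2807810
P(X ≤ 2) = 0.6551557

0.65516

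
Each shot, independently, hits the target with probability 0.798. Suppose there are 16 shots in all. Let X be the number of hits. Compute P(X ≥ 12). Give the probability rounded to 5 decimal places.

X ~ Binomial(16, 0.798); P(X ≥ 12) = Σ C(16,k) p^k (1−p)^(16−k) over k:
  k=12: C(16,12)·0.798^12·0.202^4 = 0.2020745
  k=13: C(16,13)·0.798^13·0.202^3 = 0.2456290
  k=14: C(16,14)·0.798^14·0.202^2 = 0.2079335
  k=15: C(16,15)·0.798^15·0.202^1 = 0.1095254
  k=16: C(16,16)·0.798^16·0.202^0 = 0.0270425
Total = 0.7922049

0.79220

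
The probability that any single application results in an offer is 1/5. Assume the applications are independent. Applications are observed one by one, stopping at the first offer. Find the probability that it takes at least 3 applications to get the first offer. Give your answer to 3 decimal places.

0.640

Y = number of applications to the first success; geometric, p = 0.20.
P(Y > 2) = P(first 2 all fail) = (1−p)^2 = 0.64000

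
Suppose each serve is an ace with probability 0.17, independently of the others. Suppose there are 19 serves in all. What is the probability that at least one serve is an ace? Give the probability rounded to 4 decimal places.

P(at least one) = 1 − P(none) = 1 − (1 − 0.17)^19
= 1 − 0.029006 = 0.970994

0.9710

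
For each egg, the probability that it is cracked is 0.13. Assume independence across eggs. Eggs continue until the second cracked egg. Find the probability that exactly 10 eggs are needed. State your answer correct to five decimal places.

0.04992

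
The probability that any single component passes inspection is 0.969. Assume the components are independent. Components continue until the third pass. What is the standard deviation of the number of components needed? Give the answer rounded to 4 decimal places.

0.3147

Y = total components until the third success; negative binomial with r=3, p=0.969.
SD(Y) = √[r(1−p)/p²] = √(0.099046) = 0.314715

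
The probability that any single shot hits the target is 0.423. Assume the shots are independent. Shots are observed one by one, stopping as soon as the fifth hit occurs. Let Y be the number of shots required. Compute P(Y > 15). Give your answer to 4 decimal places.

0.1679

Needing more than 15 shots ⇔ fewer than 5 successes in the first 15. With X ~ Binomial(15, 0.423), P(Y > 15) = P(X ≤ 4).
  k=0: C(15,0)·0.423^0·0.577^15 = 0.000262
  k=1: C(15,1)·0.423^1·0.577^14 = 0.002877
  k=2: C(15,2)·0.423^2·0.577^13 = 0.014762
  k=3: C(15,3)·0.423^3·0.577^12 = 0.046897
  k=4: C(15,4)·0.423^4·0.577^11 = 0.103140
P(X ≤ 4) = 0.167938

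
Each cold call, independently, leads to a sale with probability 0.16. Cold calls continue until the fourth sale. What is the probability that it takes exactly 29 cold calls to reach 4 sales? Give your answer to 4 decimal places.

Y = trial on which the fourth success occurs; negative binomial, r=4, p=0.16.
P(Y=29) = C(28,3) · p^4 · (1−p)^25
= 3276 · 0.00065536 · 0.012793 = 0.027467

0.0275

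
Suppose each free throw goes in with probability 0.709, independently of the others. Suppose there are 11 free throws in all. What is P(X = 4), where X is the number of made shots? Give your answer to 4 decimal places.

0.0147

X ~ Binomial(n=11, p=0.709).
P(X=4) = C(11,4) · p^4 · (1−p)^7
= 330 · 0.25269 · 0.00017671 = 0.014735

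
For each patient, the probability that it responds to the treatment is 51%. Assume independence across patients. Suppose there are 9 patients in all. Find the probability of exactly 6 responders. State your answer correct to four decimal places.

X ~ Binomial(n=9, p=0.51).
P(X=6) = C(9,6) · p^6 · (1−p)^3
= 84 · 0.017596 · 0.11765 = 0.173896

0.1739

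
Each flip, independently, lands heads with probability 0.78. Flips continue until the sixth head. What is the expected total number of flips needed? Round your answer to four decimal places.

Y = total flips until the sixth success; negative binomial with r=6, p=0.78.
E[Y] = r / p = 6 / 0.78 = 7.692308

7.6923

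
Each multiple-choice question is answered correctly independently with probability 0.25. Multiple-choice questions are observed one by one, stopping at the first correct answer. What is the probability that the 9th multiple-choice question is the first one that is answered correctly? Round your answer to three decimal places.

Geometric (trials to first success), p = 0.25.
P(Y = 9) = (1−p)^8 · p = 0.10011 · 0.25 = 0.02503

0.025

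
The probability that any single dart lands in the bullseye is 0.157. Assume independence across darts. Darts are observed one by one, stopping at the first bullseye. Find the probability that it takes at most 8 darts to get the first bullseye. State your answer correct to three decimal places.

0.745

Y = number of darts to the first success; geometric, p = 0.157.
P(Y ≤ 8) = 1 − (1−p)^8 = 1 − 0.25505 = 0.74495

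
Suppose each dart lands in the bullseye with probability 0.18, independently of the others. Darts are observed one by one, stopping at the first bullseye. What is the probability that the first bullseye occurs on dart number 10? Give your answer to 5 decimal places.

0.03017

Geometric (trials to first success), p = 0.18.
P(Y = 10) = (1−p)^9 · p = 0.16762 · 0.18 = 0.0301715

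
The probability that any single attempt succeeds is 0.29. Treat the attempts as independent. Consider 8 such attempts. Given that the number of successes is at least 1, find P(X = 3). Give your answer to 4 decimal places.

0.2634

X ~ Binomial(8, 0.29). Want P(X=3 | X≥1) = P(X=3) / P(X≥1).
P(X=3) = C(8,3)·0.29^3·0.71^5 = 0.246419
P(X≥1) = 1 − 0.064575 = 0.935425
Ratio = 0.246419 / 0.935425 = 0.263430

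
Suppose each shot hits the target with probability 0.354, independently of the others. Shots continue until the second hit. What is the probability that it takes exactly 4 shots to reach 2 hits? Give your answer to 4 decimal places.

Y = trial on which the second success occurs; negative binomial, r=2, p=0.354.
P(Y=4) = C(3,1) · p^2 · (1−p)^2
= 3 · 0.12532 · 0.41732 = 0.156889

0.1569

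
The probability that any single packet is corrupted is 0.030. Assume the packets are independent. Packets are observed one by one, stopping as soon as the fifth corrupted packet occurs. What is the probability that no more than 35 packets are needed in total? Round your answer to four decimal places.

0.0037

Finishing within 35 packets ⇔ at least 5 successes in the first 35. With X ~ Binomial(35, 0.03), P(Y ≤ 35) = 1 − P(X ≤ 4).
  k=0: C(35,0)·0.03^0·0.97^35 = 0.344358
  k=1: C(35,1)·0.03^1·0.97^34 = 0.372759
  k=2: C(35,2)·0.03^2·0.97^33 = 0.195987
  k=3: C(35,3)·0.03^3·0.97^32 = 0.066676
  k=4: C(35,4)·0.03^4·0.97^31 = 0.016497
1 − 0.996277 = 0.003723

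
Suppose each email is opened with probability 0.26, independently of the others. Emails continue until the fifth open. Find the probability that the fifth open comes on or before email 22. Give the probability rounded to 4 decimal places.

Finishing within 22 emails ⇔ at least 5 successes in the first 22. With X ~ Binomial(22, 0.26), P(Y ≤ 22) = 1 − P(X ≤ 4).
  k=0: C(22,0)·0.26^0·0.74^22 = 0.001328
  k=1: C(22,1)·0.26^1·0.74^21 = 0.010263
  k=2: C(22,2)·0.26^2·0.74^20 = 0.037861
  k=3: C(22,3)·0.26^3·0.74^19 = 0.088684
  k=4: C(22,4)·0.26^4·0.74^18 = 0.148006
1 − 0.286141 = 0.713859

0.7139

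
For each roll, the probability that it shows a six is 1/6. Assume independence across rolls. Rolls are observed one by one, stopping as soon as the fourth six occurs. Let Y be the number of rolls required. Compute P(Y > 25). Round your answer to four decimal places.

Needing more than 25 rolls ⇔ fewer than 4 successes in the first 25. With X ~ Binomial(25, 0.166667), P(Y > 25) = P(X ≤ 3).
  k=0: C(25,0)·0.166667^0·0.833333^25 = 0.010483
  k=1: C(25,1)·0.166667^1·0.833333^24 = 0.052413
  k=2: C(25,2)·0.166667^2·0.833333^23 = 0.125791
  k=3: C(25,3)·0.166667^3·0.833333^22 = 0.192880
P(X ≤ 3) = 0.381566

0.3816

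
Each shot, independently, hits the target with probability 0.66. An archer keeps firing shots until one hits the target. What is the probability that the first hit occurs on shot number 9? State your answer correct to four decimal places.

Geometric (trials to first success), p = 0.66.
P(Y = 9) = (1−p)^8 · p = 0.00017858 · 0.66 = 0.000118

0.0001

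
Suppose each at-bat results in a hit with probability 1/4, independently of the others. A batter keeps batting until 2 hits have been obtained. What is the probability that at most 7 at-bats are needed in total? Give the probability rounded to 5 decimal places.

Finishing within 7 at-bats ⇔ at least 2 successes in the first 7. With X ~ Binomial(7, 0.25), P(Y ≤ 7) = 1 − P(X ≤ 1).
  k=0: C(7,0)·0.25^0·0.75^7 = 0.1334839
  k=1: C(7,1)·0.25^1·0.75^6 = 0.3114624
1 − 0.4449463 = 0.5550537

0.55505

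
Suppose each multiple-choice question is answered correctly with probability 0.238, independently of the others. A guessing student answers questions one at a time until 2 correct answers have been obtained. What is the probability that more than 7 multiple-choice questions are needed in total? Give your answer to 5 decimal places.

Needing more than 7 multiple-choice questions ⇔ fewer than 2 successes in the first 7. With X ~ Binomial(7, 0.238), P(Y > 7) = P(X ≤ 1).
  k=0: C(7,0)·0.238^0·0.762^7 = 0.1491711
  k=1: C(7,1)·0.238^1·0.762^6 = 0.3261406
P(X ≤ 1) = 0.4753117

0.47531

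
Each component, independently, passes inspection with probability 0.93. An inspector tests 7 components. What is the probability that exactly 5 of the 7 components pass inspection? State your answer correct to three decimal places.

0.072

X ~ Binomial(n=7, p=0.93).
P(X=5) = C(7,5) · p^5 · (1−p)^2
= 21 · 0.69569 · 0.0049 = 0.07159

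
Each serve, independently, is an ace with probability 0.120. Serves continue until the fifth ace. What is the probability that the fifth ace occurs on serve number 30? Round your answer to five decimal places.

0.02419

Y = trial on which the fifth success occurs; negative binomial, r=5, p=0.12.
P(Y=30) = C(29,4) · p^5 · (1−p)^25
= 23751 · 2.4883e-05 · 0.040932 = 0.0241911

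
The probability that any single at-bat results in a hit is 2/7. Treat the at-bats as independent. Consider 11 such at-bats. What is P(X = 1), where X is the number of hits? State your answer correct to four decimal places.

0.1087

X ~ Binomial(n=11, p=0.285714).
P(X=1) = C(11,1) · p^1 · (1−p)^10
= 11 · 0.28571 · 0.034572 = 0.108654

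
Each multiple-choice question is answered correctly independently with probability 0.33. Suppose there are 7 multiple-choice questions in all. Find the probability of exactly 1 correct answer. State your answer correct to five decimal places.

0.20896

X ~ Binomial(n=7, p=0.33).
P(X=1) = C(7,1) · p^1 · (1−p)^6
= 7 · 0.33 · 0.090458 = 0.2089589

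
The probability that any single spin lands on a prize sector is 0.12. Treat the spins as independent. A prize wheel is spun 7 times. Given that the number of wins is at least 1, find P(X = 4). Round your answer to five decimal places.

X ~ Binomial(7, 0.12). Want P(X=4 | X≥1) = P(X=4) / P(X≥1).
P(X=4) = C(7,4)·0.12^4·0.88^3 = 0.0049459
P(X≥1) = 1 − 0.4086756 = 0.5913244
Ratio = 0.0049459 / 0.5913244 = 0.0083640

0.00836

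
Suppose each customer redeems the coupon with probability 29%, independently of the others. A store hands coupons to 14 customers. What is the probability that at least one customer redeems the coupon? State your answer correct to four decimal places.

0.9917

P(at least one) = 1 − P(none) = 1 − (1 − 0.29)^14
= 1 − 0.008272 = 0.991728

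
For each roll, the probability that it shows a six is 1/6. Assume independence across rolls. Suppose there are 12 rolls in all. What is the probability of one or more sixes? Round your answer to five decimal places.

P(at least one) = 1 − P(none) = 1 − (1 − 0.166667)^12
= 1 − 0.1121567 = 0.8878433

0.88784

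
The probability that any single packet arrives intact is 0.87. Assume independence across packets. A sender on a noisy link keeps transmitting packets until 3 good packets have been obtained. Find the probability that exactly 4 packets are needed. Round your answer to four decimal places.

0.2568

Y = trial on which the third success occurs; negative binomial, r=3, p=0.87.
P(Y=4) = C(3,2) · p^3 · (1−p)^1
= 3 · 0.6585 · 0.13 = 0.256816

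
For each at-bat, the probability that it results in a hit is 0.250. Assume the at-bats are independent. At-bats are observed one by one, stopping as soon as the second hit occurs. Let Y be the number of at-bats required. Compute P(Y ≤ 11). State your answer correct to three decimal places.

Finishing within 11 at-bats ⇔ at least 2 successes in the first 11. With X ~ Binomial(11, 0.25), P(Y ≤ 11) = 1 − P(X ≤ 1).
  k=0: C(11,0)·0.25^0·0.75^11 = 0.04224
  k=1: C(11,1)·0.25^1·0.75^10 = 0.15486
1 − 0.19710 = 0.80290

0.803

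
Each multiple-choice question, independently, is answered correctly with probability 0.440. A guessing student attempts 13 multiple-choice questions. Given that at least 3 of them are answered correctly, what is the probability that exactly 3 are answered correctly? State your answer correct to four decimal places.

0.0763

X ~ Binomial(13, 0.44). Want P(X=3 | X≥3) = P(X=3) / P(X≥3).
P(X=3) = C(13,3)·0.44^3·0.56^10 = 0.073893
P(X≥3) = 1 − 0.000533 − 0.005441 − 0.025649 = 0.968378
Ratio = 0.073893 / 0.968378 = 0.076306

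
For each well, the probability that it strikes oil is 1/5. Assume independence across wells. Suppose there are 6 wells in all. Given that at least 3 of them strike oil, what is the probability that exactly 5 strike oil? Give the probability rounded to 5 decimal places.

0.01553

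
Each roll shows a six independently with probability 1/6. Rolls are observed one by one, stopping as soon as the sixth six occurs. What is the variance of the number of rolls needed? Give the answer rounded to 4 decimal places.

Y = total rolls until the sixth success; negative binomial with r=6, p=0.166667.
Var(Y) = r(1−p)/p² = 6·0.833333 / 0.166667² = 180.000000

180.0000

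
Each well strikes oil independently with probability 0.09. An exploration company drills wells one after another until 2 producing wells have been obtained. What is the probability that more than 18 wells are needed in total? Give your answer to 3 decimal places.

0.509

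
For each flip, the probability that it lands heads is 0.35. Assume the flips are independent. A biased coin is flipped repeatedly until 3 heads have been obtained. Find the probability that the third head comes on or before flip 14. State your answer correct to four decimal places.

Finishing within 14 flips ⇔ at least 3 successes in the first 14. With X ~ Binomial(14, 0.35), P(Y ≤ 14) = 1 − P(X ≤ 2).
  k=0: C(14,0)·0.35^0·0.65^14 = 0.002403
  k=1: C(14,1)·0.35^1·0.65^13 = 0.018116
  k=2: C(14,2)·0.35^2·0.65^12 = 0.063407
1 − 0.083927 = 0.916073

0.9161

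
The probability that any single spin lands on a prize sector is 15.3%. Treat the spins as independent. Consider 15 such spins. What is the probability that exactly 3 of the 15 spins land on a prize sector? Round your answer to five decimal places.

0.22217

X ~ Binomial(n=15, p=0.153).
P(X=3) = C(15,3) · p^3 · (1−p)^12
= 455 · 0.0035816 · 0.13633 = 0.2221706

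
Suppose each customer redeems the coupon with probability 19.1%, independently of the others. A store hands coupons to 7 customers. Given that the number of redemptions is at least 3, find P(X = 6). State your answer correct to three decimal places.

X ~ Binomial(7, 0.191). Want P(X=6 | X≥3) = P(X=6) / P(X≥3).
P(X=6) = C(7,6)·0.191^6·0.809^1 = 0.00027
P(X≥3) = 1 − 0.22680 − 0.37482 − 0.26548 = 0.13290
Ratio = 0.00027 / 0.13290 = 0.00207

0.002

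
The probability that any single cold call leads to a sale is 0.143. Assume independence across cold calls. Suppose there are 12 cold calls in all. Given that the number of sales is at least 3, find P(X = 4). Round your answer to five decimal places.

X ~ Binomial(12, 0.143). Want P(X=4 | X≥3) = P(X=4) / P(X≥3).
P(X=4) = C(12,4)·0.143^4·0.857^8 = 0.0602277
P(X≥3) = 1 − 0.1569531 − 0.3142725 − 0.2884192 = 0.2403552
Ratio = 0.0602277 / 0.2403552 = 0.2505777

0.25058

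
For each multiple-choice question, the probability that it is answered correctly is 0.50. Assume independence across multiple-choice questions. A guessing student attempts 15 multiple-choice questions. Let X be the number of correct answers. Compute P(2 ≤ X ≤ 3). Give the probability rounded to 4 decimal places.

0.0171

X ~ Binomial(15, 0.50); P(2 ≤ X ≤ 3) = Σ C(15,k) p^k (1−p)^(15−k) over k:
  k=2: C(15,2)·0.50^2·0.50^13 = 0.003204
  k=3: C(15,3)·0.50^3·0.50^12 = 0.013885
Total = 0.017090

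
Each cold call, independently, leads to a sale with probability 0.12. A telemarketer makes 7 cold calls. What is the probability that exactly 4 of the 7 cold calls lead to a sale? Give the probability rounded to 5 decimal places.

0.00495

X ~ Binomial(n=7, p=0.12).
P(X=4) = C(7,4) · p^4 · (1−p)^3
= 35 · 0.00020736 · 0.68147 = 0.0049459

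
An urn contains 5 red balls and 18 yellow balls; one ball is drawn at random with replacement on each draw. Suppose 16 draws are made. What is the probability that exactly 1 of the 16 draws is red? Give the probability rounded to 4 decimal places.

0.0880

X ~ Binomial(n=16, p=0.217391).
P(X=1) = C(16,1) · p^1 · (1−p)^15
= 16 · 0.21739 · 0.025303 = 0.088010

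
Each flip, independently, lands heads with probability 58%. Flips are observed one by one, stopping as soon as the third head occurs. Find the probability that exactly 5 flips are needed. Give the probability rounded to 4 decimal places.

0.2065

Y = trial on which the third success occurs; negative binomial, r=3, p=0.58.
P(Y=5) = C(4,2) · p^3 · (1−p)^2
= 6 · 0.19511 · 0.1764 = 0.206507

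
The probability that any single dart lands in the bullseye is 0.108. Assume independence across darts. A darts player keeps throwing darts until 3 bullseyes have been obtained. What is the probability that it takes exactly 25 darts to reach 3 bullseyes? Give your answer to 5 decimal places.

0.02813

Y = trial on which the third success occurs; negative binomial, r=3, p=0.108.
P(Y=25) = C(24,2) · p^3 · (1−p)^22
= 276 · 0.0012597 · 0.080915 = 0.0281324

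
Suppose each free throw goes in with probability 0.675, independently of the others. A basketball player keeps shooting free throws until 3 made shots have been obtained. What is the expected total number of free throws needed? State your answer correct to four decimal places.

Y = total free throws until the third success; negative binomial with r=3, p=0.675.
E[Y] = r / p = 3 / 0.675 = 4.444444

4.4444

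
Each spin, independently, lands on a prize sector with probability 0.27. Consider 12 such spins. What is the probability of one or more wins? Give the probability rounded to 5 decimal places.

P(at least one) = 1 − P(none) = 1 − (1 − 0.27)^12
= 1 − 0.0229020 = 0.9770980

0.97710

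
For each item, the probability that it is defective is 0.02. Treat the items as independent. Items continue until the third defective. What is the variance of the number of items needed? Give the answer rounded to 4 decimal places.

7350.0000

Y = total items until the third success; negative binomial with r=3, p=0.02.
Var(Y) = r(1−p)/p² = 3·0.98 / 0.02² = 7350.000000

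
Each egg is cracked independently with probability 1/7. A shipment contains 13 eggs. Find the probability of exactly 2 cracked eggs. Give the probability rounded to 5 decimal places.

0.29207

X ~ Binomial(n=13, p=0.142857).
P(X=2) = C(13,2) · p^2 · (1−p)^11
= 78 · 0.020408 · 0.18348 = 0.2920679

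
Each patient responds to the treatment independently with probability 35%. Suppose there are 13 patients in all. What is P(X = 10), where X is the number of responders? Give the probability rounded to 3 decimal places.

0.002

X ~ Binomial(n=13, p=0.35).
P(X=10) = C(13,10) · p^10 · (1−p)^3
= 286 · 2.7585e-05 · 0.27463 = 0.00217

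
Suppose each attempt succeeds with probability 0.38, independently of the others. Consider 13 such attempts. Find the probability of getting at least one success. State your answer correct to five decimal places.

P(at least one) = 1 − P(none) = 1 − (1 − 0.38)^13
= 1 − 0.0020003 = 0.9979997

0.99800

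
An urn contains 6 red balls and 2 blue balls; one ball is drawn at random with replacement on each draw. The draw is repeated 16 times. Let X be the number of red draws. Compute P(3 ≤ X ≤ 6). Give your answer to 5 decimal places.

0.00164

X ~ Binomial(16, 0.75); P(3 ≤ X ≤ 6) = Σ C(16,k) p^k (1−p)^(16−k) over k:
  k=3: C(16,3)·0.75^3·0.25^13 = 0.0000035
  k=4: C(16,4)·0.75^4·0.25^12 = 0.0000343
  k=5: C(16,5)·0.75^5·0.25^11 = 0.0002471
  k=6: C(16,6)·0.75^6·0.25^10 = 0.0013592
Total = 0.0016442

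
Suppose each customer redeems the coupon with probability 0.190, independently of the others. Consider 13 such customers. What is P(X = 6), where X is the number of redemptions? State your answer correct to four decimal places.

X ~ Binomial(n=13, p=0.19).
P(X=6) = C(13,6) · p^6 · (1−p)^7
= 1716 · 4.7046e-05 · 0.22877 = 0.018469

0.0185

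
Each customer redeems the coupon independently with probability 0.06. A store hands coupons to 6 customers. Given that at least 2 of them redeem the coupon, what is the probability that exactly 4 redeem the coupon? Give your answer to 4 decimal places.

0.0037

X ~ Binomial(6, 0.06). Want P(X=4 | X≥2) = P(X=4) / P(X≥2).
P(X=4) = C(6,4)·0.06^4·0.94^2 = 0.000172
P(X≥2) = 1 − 0.689870 − 0.264205 = 0.045925
Ratio = 0.000172 / 0.045925 = 0.003740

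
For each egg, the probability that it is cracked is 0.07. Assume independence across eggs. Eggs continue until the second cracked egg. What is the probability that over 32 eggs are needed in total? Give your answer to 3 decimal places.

0.334

Needing more than 32 eggs ⇔ fewer than 2 successes in the first 32. With X ~ Binomial(32, 0.07), P(Y > 32) = P(X ≤ 1).
  k=0: C(32,0)·0.07^0·0.93^32 = 0.09805
  k=1: C(32,1)·0.07^1·0.93^31 = 0.23617
P(X ≤ 1) = 0.33422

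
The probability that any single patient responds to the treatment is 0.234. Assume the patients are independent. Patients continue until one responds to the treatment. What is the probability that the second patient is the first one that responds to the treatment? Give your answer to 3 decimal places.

0.179

Geometric (trials to first success), p = 0.234.
P(Y = 2) = (1−p)^1 · p = 0.766 · 0.234 = 0.17924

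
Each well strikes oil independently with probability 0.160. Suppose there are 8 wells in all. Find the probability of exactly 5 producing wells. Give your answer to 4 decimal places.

0.0035

X ~ Binomial(n=8, p=0.16).
P(X=5) = C(8,5) · p^5 · (1−p)^3
= 56 · 0.00010486 · 0.5927 = 0.003480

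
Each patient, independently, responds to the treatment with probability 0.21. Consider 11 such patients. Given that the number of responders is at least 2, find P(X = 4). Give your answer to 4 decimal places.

X ~ Binomial(11, 0.21). Want P(X=4 | X≥2) = P(X=4) / P(X≥2).
P(X=4) = C(11,4)·0.21^4·0.79^7 = 0.123248
P(X≥2) = 1 − 0.074799 − 0.218717 = 0.706483
Ratio = 0.123248 / 0.706483 = 0.174453

0.1745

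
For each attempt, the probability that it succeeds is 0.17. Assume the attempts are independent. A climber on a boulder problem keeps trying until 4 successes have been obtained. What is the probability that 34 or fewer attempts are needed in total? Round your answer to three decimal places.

0.853

Finishing within 34 attempts ⇔ at least 4 successes in the first 34. With X ~ Binomial(34, 0.17), P(Y ≤ 34) = 1 − P(X ≤ 3).
  k=0: C(34,0)·0.17^0·0.83^34 = 0.00177
  k=1: C(34,1)·0.17^1·0.83^33 = 0.01235
  k=2: C(34,2)·0.17^2·0.83^32 = 0.04172
  k=3: C(34,3)·0.17^3·0.83^31 = 0.09115
1 − 0.14699 = 0.85301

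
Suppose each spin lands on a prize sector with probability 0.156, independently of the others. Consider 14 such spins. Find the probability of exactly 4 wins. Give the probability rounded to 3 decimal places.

0.109

X ~ Binomial(n=14, p=0.156).
P(X=4) = C(14,4) · p^4 · (1−p)^10
= 1001 · 0.00059224 · 0.18341 = 0.10873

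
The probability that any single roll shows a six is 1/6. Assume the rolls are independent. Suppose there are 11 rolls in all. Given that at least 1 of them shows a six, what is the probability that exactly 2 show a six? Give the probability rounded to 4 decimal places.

X ~ Binomial(11, 0.166667). Want P(X=2 | X≥1) = P(X=2) / P(X≥1).
P(X=2) = C(11,2)·0.166667^2·0.833333^9 = 0.296094
P(X≥1) = 1 − 0.134588 = 0.865412
Ratio = 0.296094 / 0.865412 = 0.342142

0.3421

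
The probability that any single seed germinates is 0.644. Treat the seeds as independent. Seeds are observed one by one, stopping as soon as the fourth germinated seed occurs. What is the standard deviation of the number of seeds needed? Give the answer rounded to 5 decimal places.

1.85297

Y = total seeds until the fourth success; negative binomial with r=4, p=0.644.
SD(Y) = √[r(1−p)/p²] = √(3.4335095) = 1.8529732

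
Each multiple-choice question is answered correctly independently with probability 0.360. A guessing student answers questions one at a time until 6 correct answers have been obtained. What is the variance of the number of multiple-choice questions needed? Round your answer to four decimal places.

29.6296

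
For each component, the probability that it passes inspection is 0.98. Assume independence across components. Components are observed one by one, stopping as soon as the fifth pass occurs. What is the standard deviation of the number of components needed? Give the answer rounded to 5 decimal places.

0.32268

Y = total components until the fifth success; negative binomial with r=5, p=0.98.
SD(Y) = √[r(1−p)/p²] = √(0.1041233) = 0.3226814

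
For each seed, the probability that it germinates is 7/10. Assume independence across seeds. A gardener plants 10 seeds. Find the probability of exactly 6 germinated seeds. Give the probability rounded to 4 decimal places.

0.2001

X ~ Binomial(n=10, p=0.70).
P(X=6) = C(10,6) · p^6 · (1−p)^4
= 210 · 0.11765 · 0.0081 = 0.200121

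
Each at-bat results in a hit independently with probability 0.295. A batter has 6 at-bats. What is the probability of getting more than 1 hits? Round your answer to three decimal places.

0.569

X ~ Binomial(6, 0.295); P(X ≥ 2) = Σ C(6,k) p^k (1−p)^(6−k) over k:
  k=2: C(6,2)·0.295^2·0.705^4 = 0.32247
  k=3: C(6,3)·0.295^3·0.705^3 = 0.17991
  k=4: C(6,4)·0.295^4·0.705^2 = 0.05646
  k=5: C(6,5)·0.295^5·0.705^1 = 0.00945
  k=6: C(6,6)·0.295^6·0.705^0 = 0.00066
Total = 0.56896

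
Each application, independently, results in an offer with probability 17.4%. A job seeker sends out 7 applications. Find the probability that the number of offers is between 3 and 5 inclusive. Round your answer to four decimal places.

X ~ Binomial(7, 0.174); P(3 ≤ X ≤ 5) = Σ C(7,k) p^k (1−p)^(7−k) over k:
  k=3: C(7,3)·0.174^3·0.826^4 = 0.085829
  k=4: C(7,4)·0.174^4·0.826^3 = 0.018080
  k=5: C(7,5)·0.174^5·0.826^2 = 0.002285
Total = 0.106195

0.1062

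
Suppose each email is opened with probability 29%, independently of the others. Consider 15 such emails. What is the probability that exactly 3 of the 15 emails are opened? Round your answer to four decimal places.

0.1821

X ~ Binomial(n=15, p=0.29).
P(X=3) = C(15,3) · p^3 · (1−p)^12
= 455 · 0.024389 · 0.01641 = 0.182098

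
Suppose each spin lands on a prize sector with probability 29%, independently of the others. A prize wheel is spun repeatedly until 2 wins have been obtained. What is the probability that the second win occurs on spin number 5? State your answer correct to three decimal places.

Y = trial on which the second success occurs; negative binomial, r=2, p=0.29.
P(Y=5) = C(4,1) · p^2 · (1−p)^3
= 4 · 0.0841 · 0.35791 = 0.12040

0.120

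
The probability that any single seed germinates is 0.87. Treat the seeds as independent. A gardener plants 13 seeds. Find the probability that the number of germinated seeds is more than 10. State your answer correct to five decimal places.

X ~ Binomial(13, 0.87); P(X ≥ 11) = Σ C(13,k) p^k (1−p)^(13−k) over k:
  k=11: C(13,11)·0.87^11·0.13^2 = 0.2849004
  k=12: C(13,12)·0.87^12·0.13^1 = 0.3177735
  k=13: C(13,13)·0.87^13·0.13^0 = 0.1635876
Total = 0.7662615

0.76626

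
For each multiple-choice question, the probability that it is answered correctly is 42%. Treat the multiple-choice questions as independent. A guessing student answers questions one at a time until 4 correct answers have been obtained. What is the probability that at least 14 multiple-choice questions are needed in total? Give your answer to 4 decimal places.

Needing more than 13 multiple-choice questions ⇔ fewer than 4 successes in the first 13. With X ~ Binomial(13, 0.42), P(Y > 13) = P(X ≤ 3).
  k=0: C(13,0)·0.42^0·0.58^13 = 0.000841
  k=1: C(13,1)·0.42^1·0.58^12 = 0.007913
  k=2: C(13,2)·0.42^2·0.58^11 = 0.034380
  k=3: C(13,3)·0.42^3·0.58^10 = 0.091284
P(X ≤ 3) = 0.134417

0.1344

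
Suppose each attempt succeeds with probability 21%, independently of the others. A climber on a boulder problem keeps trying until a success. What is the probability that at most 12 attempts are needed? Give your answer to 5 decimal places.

0.94091

Y = number of attempts to the first success; geometric, p = 0.21.
P(Y ≤ 12) = 1 − (1−p)^12 = 1 − 0.0590915 = 0.9409085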